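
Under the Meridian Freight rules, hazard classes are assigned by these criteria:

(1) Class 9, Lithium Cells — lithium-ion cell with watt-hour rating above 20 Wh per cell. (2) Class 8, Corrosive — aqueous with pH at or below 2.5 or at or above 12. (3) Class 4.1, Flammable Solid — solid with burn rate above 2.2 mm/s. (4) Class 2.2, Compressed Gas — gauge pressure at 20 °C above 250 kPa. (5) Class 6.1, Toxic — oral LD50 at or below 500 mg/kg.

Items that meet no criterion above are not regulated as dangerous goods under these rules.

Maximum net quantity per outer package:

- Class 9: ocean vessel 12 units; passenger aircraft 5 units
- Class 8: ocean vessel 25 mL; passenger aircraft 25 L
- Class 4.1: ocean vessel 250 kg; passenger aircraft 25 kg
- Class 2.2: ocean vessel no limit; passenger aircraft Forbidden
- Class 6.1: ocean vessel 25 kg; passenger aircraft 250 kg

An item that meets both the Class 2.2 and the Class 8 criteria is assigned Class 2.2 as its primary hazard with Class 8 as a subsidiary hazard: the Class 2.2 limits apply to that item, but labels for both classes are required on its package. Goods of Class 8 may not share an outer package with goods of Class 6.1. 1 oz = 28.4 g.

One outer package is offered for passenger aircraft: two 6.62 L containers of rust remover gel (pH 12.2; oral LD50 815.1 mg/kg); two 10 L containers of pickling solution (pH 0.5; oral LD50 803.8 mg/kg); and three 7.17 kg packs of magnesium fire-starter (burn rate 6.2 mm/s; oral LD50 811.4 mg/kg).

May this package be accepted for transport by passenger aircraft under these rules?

No

The rust remover gel has pH 12.2, which is ≥ 12, so it is Class 8 (Corrosive).
The pickling solution has pH 0.5, which is ≤ 2.5, so it is Class 8 (Corrosive).
Magnesium fire-starter: burn rate 6.2 mm/s > 2.2 mm/s → Class 4.1 (Flammable Solid).
Total Class 8: (two 6.62 L containers = 13.24 L) + (two 10 L containers = 20 L) = 33.24 L.
That exceeds the Class 8 passenger aircraft limit of 25 L.
Class 4.1 quantity: three 7.17 kg packs = 21.51 kg.
21.51 kg is within the passenger aircraft limit of 25 kg for Class 4.1.
The segregation rule (Class 8 with Class 6.1) does not apply to Class 8 with Class 4.1.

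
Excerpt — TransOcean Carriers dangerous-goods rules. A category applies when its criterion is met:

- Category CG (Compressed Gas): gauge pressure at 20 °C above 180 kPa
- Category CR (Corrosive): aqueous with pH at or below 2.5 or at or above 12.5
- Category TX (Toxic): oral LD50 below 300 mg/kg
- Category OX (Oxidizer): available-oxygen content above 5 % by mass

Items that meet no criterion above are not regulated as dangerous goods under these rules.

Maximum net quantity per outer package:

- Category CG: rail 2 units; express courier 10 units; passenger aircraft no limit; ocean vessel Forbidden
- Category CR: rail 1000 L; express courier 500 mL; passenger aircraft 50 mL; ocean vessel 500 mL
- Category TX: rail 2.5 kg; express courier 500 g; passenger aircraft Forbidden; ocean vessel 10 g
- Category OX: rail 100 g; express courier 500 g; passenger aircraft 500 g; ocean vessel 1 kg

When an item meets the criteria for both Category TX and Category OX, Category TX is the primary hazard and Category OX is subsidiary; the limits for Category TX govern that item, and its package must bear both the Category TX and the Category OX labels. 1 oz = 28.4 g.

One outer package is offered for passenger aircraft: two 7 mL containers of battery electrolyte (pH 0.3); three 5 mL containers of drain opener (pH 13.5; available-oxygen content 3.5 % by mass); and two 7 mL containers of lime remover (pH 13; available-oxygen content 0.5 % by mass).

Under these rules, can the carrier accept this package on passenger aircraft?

With pH 0.3 (≤ 2.5), the battery electrolyte falls in Category CR.
With pH 13.5 (≥ 12.5), the drain opener falls in Category CR.
pH 13 meets the Category CR criterion (Corrosive), so the lime remover is Category CR.
Category CR net quantity: (two 7 mL containers = 14 mL) + (three 5 mL containers = 15 mL) + (two 7 mL containers = 14 mL) = 43 mL.
That is within the Category CR passenger aircraft limit of 50 mL.

Yes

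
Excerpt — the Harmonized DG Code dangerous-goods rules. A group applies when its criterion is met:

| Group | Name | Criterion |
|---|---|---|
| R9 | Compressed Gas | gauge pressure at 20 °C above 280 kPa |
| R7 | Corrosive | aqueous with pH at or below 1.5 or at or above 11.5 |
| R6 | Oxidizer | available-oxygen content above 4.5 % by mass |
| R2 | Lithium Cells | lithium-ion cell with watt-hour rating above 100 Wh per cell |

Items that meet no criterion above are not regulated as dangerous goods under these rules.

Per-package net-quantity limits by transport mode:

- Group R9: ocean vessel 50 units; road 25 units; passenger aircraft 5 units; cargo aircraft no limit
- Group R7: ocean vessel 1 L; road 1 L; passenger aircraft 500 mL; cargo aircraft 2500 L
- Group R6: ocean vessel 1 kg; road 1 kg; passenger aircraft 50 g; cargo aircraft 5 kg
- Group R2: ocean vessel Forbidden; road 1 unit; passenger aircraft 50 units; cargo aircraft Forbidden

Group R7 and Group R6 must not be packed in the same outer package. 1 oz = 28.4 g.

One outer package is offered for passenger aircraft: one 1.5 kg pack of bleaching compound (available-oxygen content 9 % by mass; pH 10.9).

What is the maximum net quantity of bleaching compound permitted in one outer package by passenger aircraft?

Bleaching compound: available-oxygen content 9 % by mass > 4.5 % by mass → Group R6 (Oxidizer).
The passenger aircraft limit for Group R6 is 50 g.

50 g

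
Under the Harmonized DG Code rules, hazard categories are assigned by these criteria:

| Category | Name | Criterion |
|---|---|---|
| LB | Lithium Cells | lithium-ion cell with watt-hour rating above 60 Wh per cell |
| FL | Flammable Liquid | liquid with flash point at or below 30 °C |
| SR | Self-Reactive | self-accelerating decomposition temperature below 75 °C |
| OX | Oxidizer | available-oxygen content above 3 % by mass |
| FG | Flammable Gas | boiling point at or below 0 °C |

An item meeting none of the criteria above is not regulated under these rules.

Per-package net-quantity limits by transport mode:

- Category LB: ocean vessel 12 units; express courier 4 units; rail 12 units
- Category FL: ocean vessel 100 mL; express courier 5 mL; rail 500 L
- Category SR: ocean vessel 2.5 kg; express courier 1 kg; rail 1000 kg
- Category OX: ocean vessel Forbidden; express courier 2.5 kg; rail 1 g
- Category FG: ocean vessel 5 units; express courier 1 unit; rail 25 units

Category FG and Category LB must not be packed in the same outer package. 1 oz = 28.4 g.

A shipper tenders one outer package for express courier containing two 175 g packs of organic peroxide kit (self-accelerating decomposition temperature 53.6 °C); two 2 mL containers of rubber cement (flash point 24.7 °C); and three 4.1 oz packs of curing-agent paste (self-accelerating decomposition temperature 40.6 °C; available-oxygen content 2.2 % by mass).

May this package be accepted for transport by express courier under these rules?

Yes

The organic peroxide kit has self-accelerating decomposition temperature 53.6 °C, which is < 75 °C, so it is Category SR (Self-Reactive).
Flash point 24.7 °C meets the Category FL criterion (Flammable Liquid), so the rubber cement is Category FL.
Self-accelerating decomposition temperature 40.6 °C meets the Category SR criterion (Self-Reactive), so the curing-agent paste is Category SR.
Category SR net quantity: (two 175 g packs = 350 g) + (three 4.1 oz packs = 349.32 g) = 699.32 g.
That is within the Category SR express courier limit of 1 kg.
Category FL quantity: two 2 mL containers = 4 mL.
4 mL is within the express courier limit of 5 mL for Category FL.
The segregation rule (Category FG with Category LB) does not apply to Category SR with Category FL.
Every hazard category is within its express courier limit and no segregation rule is violated.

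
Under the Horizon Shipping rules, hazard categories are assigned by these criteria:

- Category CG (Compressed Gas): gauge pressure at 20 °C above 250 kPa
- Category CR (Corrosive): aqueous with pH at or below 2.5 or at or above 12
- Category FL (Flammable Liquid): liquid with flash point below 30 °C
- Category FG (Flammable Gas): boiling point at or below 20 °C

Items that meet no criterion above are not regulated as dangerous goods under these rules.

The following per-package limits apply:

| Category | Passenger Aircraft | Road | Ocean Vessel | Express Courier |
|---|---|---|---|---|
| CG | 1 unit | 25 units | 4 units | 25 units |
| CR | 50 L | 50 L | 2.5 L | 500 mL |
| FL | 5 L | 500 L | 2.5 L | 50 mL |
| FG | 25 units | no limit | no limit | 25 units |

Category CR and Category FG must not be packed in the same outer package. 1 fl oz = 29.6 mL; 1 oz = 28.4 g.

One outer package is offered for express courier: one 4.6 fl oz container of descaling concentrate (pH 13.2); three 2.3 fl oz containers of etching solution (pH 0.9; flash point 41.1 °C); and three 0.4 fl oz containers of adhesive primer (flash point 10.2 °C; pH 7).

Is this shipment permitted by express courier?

Yes

The descaling concentrate has pH 13.2, which is ≥ 12, so it is Category CR (Corrosive).
Etching solution: pH 0.9 ≤ 2.5 → Category CR (Corrosive).
The adhesive primer has flash point 10.2 °C, which is < 30 °C, so it is Category FL (Flammable Liquid).
Total Category CR: (one 4.6 fl oz container = 136.16 mL) + (three 2.3 fl oz containers = 204.24 mL) = 340.4 mL.
340.4 mL is within the express courier limit of 500 mL for Category CR.
Category FL quantity: three 0.4 fl oz containers = 35.52 mL.
That is within the Category FL express courier limit of 50 mL.
The segregation rule (Category CR with Category FG) does not apply to Category CR with Category FL.
Every hazard category is within its express courier limit and no segregation rule is violated.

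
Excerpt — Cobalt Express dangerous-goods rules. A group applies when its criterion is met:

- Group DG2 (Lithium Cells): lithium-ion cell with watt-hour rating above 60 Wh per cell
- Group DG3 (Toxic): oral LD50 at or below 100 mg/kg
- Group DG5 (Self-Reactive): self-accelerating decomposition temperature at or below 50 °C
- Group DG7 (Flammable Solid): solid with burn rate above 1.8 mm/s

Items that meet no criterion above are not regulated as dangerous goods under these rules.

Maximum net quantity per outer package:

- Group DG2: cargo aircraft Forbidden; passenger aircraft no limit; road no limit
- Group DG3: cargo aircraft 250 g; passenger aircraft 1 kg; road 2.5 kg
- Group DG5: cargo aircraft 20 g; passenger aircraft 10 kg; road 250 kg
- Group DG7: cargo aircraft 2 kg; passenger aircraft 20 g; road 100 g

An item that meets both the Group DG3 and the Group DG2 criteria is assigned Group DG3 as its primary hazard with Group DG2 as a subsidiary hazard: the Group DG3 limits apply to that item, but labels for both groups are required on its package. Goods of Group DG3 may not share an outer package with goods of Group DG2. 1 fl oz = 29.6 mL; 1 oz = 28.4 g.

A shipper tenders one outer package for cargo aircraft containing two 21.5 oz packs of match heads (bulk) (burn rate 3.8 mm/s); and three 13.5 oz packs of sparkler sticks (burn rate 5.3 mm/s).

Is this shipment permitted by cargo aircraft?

The match heads (bulk) have burn rate 3.8 mm/s, which is > 1.8 mm/s, so they are Group DG7 (Flammable Solid).
Burn rate 5.3 mm/s meets the Group DG7 criterion (Flammable Solid), so the sparkler sticks are Group DG7.
Total Group DG7: (two 21.5 oz packs = 1221.2 g) + (three 13.5 oz packs = 1150.2 g) = 2371.4 g.
2371.4 g exceeds the cargo aircraft limit of 2 kg for Group DG7.

No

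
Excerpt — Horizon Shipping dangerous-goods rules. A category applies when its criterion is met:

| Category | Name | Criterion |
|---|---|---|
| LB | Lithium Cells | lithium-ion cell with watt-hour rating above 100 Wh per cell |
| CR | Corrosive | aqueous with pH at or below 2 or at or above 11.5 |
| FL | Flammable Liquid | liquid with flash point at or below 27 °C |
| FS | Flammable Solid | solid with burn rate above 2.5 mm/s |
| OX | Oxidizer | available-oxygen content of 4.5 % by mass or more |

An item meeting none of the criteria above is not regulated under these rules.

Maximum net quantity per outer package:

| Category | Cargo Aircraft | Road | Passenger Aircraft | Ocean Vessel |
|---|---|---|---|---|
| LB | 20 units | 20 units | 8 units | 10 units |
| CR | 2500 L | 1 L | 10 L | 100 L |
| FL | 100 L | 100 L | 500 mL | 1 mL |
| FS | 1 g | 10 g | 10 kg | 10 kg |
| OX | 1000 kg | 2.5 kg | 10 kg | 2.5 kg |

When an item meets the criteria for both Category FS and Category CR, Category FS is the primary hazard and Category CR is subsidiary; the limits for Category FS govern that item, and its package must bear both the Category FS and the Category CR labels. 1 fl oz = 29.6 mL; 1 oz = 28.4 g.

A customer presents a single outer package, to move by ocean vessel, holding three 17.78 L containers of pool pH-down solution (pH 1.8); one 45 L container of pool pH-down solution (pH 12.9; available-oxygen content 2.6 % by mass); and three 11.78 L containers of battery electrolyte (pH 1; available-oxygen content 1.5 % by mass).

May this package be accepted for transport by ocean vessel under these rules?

pH 1.8 meets the Category CR criterion (Corrosive), so the pool pH-down solution is Category CR.
pH 12.9 meets the Category CR criterion (Corrosive), so the pool pH-down solution is Category CR.
pH 1 meets the Category CR criterion (Corrosive), so the battery electrolyte is Category CR.
Total Category CR: (three 17.78 L containers = 53.34 L) + 45 L + (three 11.78 L containers = 35.34 L) = 133.68 L.
133.68 L exceeds the ocean vessel limit of 100 L for Category CR.

No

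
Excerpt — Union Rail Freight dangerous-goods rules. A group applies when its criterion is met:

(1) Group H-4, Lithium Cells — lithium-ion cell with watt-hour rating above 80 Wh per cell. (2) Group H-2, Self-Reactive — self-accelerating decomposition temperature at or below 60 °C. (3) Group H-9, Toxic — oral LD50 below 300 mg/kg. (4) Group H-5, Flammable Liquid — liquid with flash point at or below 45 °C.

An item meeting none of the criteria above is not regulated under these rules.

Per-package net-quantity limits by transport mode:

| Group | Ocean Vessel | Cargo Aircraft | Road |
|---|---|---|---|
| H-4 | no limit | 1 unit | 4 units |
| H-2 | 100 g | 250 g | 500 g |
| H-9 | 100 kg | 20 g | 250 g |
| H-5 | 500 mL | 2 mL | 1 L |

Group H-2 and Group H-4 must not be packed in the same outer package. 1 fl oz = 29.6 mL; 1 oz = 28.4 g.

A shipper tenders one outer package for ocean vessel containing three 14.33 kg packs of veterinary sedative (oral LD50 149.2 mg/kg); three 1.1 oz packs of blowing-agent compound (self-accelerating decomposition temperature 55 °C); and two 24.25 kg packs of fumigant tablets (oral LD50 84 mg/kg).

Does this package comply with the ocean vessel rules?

With oral LD50 149.2 mg/kg (< 300 mg/kg), the veterinary sedative falls in Group H-9.
With self-accelerating decomposition temperature 55 °C (≤ 60 °C), the blowing-agent compound falls in Group H-2.
Fumigant tablets: oral LD50 84 mg/kg < 300 mg/kg → Group H-9 (Toxic).
Group H-2 quantity: three 1.1 oz packs = 93.72 g.
93.72 g ≤ 100 g (ocean vessel limit, Group H-2) — within limit.
Group H-9 net quantity: (three 14.33 kg packs = 42.99 kg) + (two 24.25 kg packs = 48.5 kg) = 91.49 kg.
91.49 kg is within the ocean vessel limit of 100 kg for Group H-9.
The segregation rule (Group H-2 with Group H-4) does not apply to Group H-2 with Group H-9.
Every hazard group is within its ocean vessel limit and no segregation rule is violated.

Yes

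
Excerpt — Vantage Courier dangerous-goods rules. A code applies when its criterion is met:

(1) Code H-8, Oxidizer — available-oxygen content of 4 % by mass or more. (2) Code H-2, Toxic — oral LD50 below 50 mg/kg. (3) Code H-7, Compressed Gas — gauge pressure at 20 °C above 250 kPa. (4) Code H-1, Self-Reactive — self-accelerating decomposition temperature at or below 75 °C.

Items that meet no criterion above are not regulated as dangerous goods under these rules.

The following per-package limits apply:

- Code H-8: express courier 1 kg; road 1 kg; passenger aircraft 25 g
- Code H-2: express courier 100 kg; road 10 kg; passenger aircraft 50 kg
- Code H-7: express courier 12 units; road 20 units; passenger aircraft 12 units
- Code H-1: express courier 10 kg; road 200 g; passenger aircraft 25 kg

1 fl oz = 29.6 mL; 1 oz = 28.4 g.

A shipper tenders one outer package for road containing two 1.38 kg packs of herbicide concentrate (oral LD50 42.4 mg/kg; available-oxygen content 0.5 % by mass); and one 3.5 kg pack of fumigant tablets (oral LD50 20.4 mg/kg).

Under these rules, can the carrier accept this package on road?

Yes

The herbicide concentrate has oral LD50 42.4 mg/kg, which is < 50 mg/kg, so it is Code H-2 (Toxic).
Fumigant tablets: oral LD50 20.4 mg/kg < 50 mg/kg → Code H-2 (Toxic).
Code H-2 net quantity: (two 1.38 kg packs = 2.76 kg) + 3.5 kg = 6.26 kg.
That is within the Code H-2 road limit of 10 kg.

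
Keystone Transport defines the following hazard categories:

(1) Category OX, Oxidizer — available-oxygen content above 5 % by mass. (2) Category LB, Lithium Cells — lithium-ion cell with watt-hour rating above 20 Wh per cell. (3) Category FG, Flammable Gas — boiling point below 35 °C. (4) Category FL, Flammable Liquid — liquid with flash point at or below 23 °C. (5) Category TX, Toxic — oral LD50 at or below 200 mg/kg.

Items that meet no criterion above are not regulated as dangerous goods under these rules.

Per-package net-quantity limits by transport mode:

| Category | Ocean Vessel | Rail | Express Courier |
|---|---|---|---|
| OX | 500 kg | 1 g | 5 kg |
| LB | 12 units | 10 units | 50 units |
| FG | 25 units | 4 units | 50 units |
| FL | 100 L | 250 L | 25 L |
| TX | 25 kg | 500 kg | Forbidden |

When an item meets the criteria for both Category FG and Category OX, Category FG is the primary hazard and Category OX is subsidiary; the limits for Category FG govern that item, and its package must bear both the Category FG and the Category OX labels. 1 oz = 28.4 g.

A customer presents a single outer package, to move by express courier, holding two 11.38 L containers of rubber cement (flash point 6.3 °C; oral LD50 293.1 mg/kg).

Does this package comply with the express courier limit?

Flash point 6.3 °C meets the Category FL criterion (Flammable Liquid), so the rubber cement is Category FL.
Category FL quantity: two 11.38 L containers = 22.76 L.
That is within the Category FL express courier limit of 25 L.

Yes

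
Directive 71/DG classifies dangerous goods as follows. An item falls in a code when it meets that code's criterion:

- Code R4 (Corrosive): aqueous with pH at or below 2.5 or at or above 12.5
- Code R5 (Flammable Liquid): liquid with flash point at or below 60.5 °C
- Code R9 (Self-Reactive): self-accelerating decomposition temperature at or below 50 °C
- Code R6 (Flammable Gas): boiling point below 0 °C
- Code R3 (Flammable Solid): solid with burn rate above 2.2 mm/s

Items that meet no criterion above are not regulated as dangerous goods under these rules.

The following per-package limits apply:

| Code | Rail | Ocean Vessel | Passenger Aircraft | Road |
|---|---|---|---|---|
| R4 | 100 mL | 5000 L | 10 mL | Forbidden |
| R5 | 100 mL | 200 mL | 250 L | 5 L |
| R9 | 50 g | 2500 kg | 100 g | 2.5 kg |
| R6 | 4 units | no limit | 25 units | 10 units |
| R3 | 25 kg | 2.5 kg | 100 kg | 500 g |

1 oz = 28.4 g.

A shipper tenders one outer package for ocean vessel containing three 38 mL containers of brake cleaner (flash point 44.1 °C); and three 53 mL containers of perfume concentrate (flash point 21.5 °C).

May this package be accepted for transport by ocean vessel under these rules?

No

The brake cleaner has flash point 44.1 °C, which is ≤ 60.5 °C, so it is Code R5 (Flammable Liquid).
The perfume concentrate has flash point 21.5 °C, which is ≤ 60.5 °C, so it is Code R5 (Flammable Liquid).
Code R5 net quantity: (three 38 mL containers = 114 mL) + (three 53 mL containers = 159 mL) = 273 mL.
273 mL exceeds the ocean vessel limit of 200 mL for Code R5.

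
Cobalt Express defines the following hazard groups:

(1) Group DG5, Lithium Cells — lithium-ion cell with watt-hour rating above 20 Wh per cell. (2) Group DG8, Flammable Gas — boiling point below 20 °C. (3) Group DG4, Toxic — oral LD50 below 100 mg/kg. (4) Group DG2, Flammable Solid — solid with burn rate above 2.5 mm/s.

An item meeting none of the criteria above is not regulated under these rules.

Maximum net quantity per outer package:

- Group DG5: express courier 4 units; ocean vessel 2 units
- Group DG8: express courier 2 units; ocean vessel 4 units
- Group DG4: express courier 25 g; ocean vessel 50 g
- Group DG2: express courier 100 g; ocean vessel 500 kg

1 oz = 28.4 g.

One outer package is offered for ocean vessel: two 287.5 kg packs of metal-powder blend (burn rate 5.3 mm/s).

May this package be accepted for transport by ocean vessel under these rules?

No

The metal-powder blend has burn rate 5.3 mm/s, which is > 2.5 mm/s, so it is Group DG2 (Flammable Solid).
Group DG2 quantity: two 287.5 kg packs = 575 kg.
That exceeds the Group DG2 ocean vessel limit of 500 kg.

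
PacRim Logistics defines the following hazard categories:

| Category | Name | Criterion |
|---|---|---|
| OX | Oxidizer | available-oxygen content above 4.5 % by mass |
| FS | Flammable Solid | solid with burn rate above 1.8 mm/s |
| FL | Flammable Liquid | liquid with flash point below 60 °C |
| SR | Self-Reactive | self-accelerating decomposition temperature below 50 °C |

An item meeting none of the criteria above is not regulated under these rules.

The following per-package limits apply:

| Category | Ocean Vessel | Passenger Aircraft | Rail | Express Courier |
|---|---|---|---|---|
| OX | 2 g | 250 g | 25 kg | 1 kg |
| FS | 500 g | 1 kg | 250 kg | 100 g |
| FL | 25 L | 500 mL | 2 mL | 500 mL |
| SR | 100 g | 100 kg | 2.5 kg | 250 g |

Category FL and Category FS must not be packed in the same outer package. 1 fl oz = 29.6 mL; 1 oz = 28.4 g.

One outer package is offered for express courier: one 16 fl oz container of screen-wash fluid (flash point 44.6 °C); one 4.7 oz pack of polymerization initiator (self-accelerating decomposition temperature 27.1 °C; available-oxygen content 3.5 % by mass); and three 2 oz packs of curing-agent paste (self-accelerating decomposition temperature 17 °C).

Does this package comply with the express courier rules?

Screen-wash fluid: flash point 44.6 °C < 60 °C → Category FL (Flammable Liquid).
The polymerization initiator has self-accelerating decomposition temperature 27.1 °C, which is < 50 °C, so it is Category SR (Self-Reactive).
Self-accelerating decomposition temperature 17 °C meets the Category SR criterion (Self-Reactive), so the curing-agent paste is Category SR.
Total Category SR: (one 4.7 oz pack = 133.48 g) + (three 2 oz packs = 170.4 g) = 303.88 g.
303.88 g > 250 g (express courier limit, Category SR) — over the limit.
Category FL quantity: one 16 fl oz container = 473.6 mL.
That is within the Category FL express courier limit of 500 mL.
The segregation rule (Category FL with Category FS) does not apply to Category SR with Category FL.

No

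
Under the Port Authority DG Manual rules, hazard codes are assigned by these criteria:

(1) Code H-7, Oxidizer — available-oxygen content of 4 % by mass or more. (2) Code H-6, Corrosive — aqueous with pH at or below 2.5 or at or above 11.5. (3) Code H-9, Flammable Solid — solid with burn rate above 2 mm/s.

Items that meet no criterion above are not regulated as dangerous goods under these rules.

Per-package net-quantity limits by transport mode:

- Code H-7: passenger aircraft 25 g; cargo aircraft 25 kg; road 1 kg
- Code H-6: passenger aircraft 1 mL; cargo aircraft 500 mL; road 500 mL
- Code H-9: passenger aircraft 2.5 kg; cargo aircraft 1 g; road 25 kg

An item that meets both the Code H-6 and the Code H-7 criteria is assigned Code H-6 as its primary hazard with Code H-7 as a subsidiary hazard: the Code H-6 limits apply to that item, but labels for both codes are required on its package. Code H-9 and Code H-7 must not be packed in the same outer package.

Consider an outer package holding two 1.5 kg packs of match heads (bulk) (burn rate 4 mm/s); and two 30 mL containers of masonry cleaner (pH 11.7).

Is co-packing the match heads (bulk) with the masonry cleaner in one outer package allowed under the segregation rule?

Yes

The match heads (bulk) have burn rate 4 mm/s, which is > 2 mm/s, so they are Code H-9 (Flammable Solid).
Masonry cleaner: pH 11.7 ≥ 11.5 → Code H-6 (Corrosive).
No segregation rule bars Code H-9 with Code H-6.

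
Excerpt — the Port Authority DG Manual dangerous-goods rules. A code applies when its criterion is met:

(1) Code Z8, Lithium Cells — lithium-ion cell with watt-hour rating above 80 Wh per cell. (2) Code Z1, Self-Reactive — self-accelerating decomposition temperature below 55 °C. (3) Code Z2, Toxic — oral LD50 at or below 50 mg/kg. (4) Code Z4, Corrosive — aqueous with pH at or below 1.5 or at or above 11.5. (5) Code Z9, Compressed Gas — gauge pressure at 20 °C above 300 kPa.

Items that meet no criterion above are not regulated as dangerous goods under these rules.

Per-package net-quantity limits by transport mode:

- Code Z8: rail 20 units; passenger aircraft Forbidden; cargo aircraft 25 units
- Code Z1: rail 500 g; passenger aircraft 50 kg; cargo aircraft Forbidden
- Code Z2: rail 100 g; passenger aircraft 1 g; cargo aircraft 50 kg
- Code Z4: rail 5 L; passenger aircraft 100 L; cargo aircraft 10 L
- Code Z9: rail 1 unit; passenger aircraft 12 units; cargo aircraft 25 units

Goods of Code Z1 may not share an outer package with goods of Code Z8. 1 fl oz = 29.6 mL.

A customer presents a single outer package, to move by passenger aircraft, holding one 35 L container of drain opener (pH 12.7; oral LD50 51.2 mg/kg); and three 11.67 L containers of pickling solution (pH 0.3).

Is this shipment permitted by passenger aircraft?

pH 12.7 meets the Code Z4 criterion (Corrosive), so the drain opener is Code Z4.
Pickling solution: pH 0.3 ≤ 1.5 → Code Z4 (Corrosive).
Code Z4 net quantity: 35 L + (three 11.67 L containers = 35.01 L) = 70.01 L.
That is within the Code Z4 passenger aircraft limit of 100 L.

Yes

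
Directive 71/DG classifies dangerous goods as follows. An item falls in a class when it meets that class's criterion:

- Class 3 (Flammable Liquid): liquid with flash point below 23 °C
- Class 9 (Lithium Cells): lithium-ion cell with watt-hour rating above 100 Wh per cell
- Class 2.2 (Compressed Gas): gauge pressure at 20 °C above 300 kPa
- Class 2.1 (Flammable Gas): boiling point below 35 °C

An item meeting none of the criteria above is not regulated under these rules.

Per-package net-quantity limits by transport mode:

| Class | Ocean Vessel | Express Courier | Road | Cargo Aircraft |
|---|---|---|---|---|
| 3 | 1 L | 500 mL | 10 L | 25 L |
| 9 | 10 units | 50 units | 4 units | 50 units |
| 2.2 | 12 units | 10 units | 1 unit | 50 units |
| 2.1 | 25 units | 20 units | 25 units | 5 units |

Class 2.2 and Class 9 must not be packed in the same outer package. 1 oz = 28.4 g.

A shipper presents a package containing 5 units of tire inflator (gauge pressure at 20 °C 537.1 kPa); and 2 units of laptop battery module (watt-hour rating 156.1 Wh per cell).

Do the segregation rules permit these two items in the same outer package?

Tire inflator: gauge pressure at 20 °C 537.1 kPa > 300 kPa → Class 2.2 (Compressed Gas).
With watt-hour rating 156.1 Wh per cell (> 100 Wh per cell), the laptop battery module falls in Class 9.
Class 2.2 and Class 9 may not share an outer package.

No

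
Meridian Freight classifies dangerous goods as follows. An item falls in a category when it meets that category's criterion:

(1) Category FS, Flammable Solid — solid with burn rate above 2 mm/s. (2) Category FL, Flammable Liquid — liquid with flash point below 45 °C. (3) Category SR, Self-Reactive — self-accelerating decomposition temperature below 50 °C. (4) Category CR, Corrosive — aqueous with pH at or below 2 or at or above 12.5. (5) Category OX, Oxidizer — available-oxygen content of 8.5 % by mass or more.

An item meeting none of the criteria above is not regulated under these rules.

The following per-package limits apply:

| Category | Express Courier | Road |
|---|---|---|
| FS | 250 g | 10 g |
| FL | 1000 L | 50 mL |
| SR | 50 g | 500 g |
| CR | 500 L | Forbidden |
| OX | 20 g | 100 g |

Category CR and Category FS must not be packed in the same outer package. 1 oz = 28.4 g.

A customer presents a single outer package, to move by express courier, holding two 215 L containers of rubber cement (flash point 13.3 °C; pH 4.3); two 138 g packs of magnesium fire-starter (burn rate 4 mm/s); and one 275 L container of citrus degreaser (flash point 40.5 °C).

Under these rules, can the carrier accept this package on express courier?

The rubber cement has flash point 13.3 °C, which is < 45 °C, so it is Category FL (Flammable Liquid).
The magnesium fire-starter has burn rate 4 mm/s, which is > 2 mm/s, so it is Category FS (Flammable Solid).
Citrus degreaser: flash point 40.5 °C < 45 °C → Category FL (Flammable Liquid).
Category FL net quantity: (two 215 L containers = 430 L) + 275 L = 705 L.
705 L is within the express courier limit of 1000 L for Category FL.
Category FS quantity: two 138 g packs = 276 g.
That exceeds the Category FS express courier limit of 250 g.
The segregation rule (Category CR with Category FS) does not apply to Category FL with Category FS.

No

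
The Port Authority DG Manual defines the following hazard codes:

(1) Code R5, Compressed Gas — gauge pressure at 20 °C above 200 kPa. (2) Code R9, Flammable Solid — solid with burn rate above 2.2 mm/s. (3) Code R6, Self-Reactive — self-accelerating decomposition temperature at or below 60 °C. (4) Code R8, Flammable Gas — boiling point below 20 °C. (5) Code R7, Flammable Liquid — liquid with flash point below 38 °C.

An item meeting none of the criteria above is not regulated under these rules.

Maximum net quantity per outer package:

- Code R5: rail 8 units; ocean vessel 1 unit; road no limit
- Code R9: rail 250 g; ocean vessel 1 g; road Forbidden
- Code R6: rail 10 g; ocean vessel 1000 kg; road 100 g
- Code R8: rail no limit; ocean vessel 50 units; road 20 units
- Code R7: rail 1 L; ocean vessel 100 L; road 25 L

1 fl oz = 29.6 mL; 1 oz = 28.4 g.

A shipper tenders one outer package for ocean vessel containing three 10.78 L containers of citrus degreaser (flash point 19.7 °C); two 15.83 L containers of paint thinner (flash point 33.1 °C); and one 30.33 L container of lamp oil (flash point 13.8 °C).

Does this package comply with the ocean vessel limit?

Yes

The citrus degreaser has flash point 19.7 °C, which is < 38 °C, so it is Code R7 (Flammable Liquid).
Flash point 33.1 °C meets the Code R7 criterion (Flammable Liquid), so the paint thinner is Code R7.
With flash point 13.8 °C (< 38 °C), the lamp oil falls in Code R7.
Code R7 net quantity: (three 10.78 L containers = 32.34 L) + (two 15.83 L containers = 31.66 L) + 30.33 L = 94.33 L.
94.33 L is within the ocean vessel limit of 100 L for Code R7.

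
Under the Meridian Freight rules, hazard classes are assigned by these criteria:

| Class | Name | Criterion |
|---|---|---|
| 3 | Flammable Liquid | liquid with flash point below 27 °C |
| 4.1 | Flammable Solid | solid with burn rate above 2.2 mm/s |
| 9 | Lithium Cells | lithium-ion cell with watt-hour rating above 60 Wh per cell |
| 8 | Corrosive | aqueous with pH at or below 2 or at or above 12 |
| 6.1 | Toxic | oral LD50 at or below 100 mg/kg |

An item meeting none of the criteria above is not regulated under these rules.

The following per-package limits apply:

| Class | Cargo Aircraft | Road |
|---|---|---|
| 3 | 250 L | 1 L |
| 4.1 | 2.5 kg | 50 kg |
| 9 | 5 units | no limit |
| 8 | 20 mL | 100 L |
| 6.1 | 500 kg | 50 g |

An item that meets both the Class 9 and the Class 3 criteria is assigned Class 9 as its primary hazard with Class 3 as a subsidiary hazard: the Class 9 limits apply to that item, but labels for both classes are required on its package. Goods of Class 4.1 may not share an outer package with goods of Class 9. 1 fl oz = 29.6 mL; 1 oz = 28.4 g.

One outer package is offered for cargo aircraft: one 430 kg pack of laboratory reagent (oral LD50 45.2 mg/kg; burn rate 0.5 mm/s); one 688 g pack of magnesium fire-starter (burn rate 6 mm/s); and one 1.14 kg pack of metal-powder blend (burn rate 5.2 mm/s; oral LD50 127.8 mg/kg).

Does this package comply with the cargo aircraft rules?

Oral LD50 45.2 mg/kg meets the Class 6.1 criterion (Toxic), so the laboratory reagent is Class 6.1.
The magnesium fire-starter has burn rate 6 mm/s, which is > 2.2 mm/s, so it is Class 4.1 (Flammable Solid).
Metal-powder blend: burn rate 5.2 mm/s > 2.2 mm/s → Class 4.1 (Flammable Solid).
Total Class 4.1: 688 g + 1.14 kg = 1.828 kg.
1.828 kg ≤ 2.5 kg (cargo aircraft limit, Class 4.1) — within limit.
Class 6.1 quantity: 430 kg.
430 kg ≤ 500 kg (cargo aircraft limit, Class 6.1) — within limit.
The segregation rule (Class 4.1 with Class 9) does not apply to Class 4.1 with Class 6.1.
Every hazard class is within its cargo aircraft limit and no segregation rule is violated.

Yes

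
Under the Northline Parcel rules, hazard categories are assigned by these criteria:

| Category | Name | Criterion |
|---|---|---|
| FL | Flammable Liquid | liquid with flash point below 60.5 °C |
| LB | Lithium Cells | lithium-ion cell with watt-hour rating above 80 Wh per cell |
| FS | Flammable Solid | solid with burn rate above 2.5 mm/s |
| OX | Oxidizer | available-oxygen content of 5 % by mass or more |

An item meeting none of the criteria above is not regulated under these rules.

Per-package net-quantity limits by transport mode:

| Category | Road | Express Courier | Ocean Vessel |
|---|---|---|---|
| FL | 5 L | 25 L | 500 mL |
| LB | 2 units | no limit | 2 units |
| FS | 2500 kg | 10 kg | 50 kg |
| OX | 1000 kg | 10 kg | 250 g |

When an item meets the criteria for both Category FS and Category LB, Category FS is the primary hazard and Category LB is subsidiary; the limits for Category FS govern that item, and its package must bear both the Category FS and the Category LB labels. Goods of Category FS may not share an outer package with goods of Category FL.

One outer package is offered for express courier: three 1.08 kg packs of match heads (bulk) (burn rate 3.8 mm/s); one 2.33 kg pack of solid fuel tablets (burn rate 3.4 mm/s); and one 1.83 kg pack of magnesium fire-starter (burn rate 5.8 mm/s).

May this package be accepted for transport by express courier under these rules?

Yes

Match heads (bulk): burn rate 3.8 mm/s > 2.5 mm/s → Category FS (Flammable Solid).
Burn rate 3.4 mm/s meets the Category FS criterion (Flammable Solid), so the solid fuel tablets are Category FS.
With burn rate 5.8 mm/s (> 2.5 mm/s), the magnesium fire-starter falls in Category FS.
Total Category FS: (three 1.08 kg packs = 3.24 kg) + 2.33 kg + 1.83 kg = 7.4 kg.
7.4 kg ≤ 10 kg (express courier limit, Category FS) — within limit.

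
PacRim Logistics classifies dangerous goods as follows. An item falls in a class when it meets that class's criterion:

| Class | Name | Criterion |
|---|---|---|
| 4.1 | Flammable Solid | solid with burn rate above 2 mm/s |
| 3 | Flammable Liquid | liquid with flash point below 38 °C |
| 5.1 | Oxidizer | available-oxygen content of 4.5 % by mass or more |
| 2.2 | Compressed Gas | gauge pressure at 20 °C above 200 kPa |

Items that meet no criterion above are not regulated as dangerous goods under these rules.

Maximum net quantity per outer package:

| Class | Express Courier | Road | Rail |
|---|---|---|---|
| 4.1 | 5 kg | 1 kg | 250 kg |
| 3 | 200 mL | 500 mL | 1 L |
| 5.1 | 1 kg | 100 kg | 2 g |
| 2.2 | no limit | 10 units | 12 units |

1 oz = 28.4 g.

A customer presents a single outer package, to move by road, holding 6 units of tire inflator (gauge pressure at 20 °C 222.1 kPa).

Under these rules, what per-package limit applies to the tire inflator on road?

Gauge pressure at 20 °C 222.1 kPa meets the Class 2.2 criterion (Compressed Gas), so the tire inflator is Class 2.2.
The road limit for Class 2.2 is 10 units.

10 units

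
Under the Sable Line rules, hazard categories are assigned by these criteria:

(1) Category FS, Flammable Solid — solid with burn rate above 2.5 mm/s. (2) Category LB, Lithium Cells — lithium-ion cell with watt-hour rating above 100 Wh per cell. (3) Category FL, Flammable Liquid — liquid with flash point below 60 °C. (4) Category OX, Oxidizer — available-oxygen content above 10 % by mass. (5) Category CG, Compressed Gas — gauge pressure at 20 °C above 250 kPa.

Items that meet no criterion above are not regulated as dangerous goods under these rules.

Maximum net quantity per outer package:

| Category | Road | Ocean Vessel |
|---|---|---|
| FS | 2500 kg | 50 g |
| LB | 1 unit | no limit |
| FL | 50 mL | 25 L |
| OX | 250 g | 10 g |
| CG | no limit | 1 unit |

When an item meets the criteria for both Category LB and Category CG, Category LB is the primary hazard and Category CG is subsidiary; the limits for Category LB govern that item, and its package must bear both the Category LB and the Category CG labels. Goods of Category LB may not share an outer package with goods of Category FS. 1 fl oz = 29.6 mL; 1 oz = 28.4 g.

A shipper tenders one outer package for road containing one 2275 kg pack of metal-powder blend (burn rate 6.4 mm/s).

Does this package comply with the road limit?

Burn rate 6.4 mm/s meets the Category FS criterion (Flammable Solid), so the metal-powder blend is Category FS.
Category FS quantity: 2275 kg.
2275 kg ≤ 2500 kg (road limit, Category FS) — within limit.

Yes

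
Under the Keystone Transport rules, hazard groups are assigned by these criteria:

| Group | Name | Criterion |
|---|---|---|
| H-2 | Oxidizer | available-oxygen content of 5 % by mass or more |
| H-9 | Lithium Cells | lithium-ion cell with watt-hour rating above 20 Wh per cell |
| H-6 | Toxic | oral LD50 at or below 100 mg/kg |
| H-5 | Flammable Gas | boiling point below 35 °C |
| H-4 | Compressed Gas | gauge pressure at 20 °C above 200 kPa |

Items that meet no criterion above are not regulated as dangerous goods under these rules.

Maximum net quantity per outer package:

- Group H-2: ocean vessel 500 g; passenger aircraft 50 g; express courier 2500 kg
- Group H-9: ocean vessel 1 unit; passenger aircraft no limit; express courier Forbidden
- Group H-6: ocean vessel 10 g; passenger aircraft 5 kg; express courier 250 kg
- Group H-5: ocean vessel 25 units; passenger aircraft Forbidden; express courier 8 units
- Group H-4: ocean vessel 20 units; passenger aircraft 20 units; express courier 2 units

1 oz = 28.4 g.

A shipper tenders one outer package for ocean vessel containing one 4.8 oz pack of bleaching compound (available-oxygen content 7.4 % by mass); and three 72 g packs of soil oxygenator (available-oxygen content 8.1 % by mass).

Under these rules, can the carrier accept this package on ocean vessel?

Yes

With available-oxygen content 7.4 % by mass (≥ 5 % by mass), the bleaching compound falls in Group H-2.
Soil oxygenator: available-oxygen content 8.1 % by mass ≥ 5 % by mass → Group H-2 (Oxidizer).
Group H-2 net quantity: (one 4.8 oz pack = 136.32 g) + (three 72 g packs = 216 g) = 352.32 g.
352.32 g is within the ocean vessel limit of 500 g for Group H-2.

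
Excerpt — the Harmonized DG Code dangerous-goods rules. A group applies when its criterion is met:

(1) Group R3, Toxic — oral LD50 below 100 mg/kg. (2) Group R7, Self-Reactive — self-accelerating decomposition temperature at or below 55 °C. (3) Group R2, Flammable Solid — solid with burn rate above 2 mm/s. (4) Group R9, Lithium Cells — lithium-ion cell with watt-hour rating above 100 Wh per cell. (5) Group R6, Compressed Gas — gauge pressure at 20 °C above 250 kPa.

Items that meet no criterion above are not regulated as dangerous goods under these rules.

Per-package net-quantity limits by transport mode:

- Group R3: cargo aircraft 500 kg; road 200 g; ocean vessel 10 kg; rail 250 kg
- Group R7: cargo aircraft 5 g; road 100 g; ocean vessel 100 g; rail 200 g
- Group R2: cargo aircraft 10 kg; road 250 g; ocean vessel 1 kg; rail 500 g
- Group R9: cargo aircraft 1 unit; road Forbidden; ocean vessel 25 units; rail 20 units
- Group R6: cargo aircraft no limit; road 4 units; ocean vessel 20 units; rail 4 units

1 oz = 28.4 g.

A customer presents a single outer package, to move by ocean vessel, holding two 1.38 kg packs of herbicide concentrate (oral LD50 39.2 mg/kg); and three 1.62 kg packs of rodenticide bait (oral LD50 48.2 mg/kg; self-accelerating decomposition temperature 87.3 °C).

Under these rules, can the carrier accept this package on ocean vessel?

Yes

Herbicide concentrate: oral LD50 39.2 mg/kg < 100 mg/kg → Group R3 (Toxic).
Rodenticide bait: oral LD50 48.2 mg/kg < 100 mg/kg → Group R3 (Toxic).
Group R3 net quantity: (two 1.38 kg packs = 2.76 kg) + (three 1.62 kg packs = 4.86 kg) = 7.62 kg.
7.62 kg ≤ 10 kg (ocean vessel limit, Group R3) — within limit.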